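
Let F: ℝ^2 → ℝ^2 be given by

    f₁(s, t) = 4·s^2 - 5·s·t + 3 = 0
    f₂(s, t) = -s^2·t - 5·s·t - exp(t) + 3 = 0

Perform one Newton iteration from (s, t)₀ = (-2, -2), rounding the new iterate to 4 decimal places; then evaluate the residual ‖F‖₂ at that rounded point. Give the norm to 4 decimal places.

1.7427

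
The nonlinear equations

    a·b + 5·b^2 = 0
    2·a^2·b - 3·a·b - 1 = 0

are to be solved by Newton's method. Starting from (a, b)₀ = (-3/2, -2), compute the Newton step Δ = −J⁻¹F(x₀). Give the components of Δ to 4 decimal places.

(0.5461, 1.0190)

At (-3/2, -2): F = (23.0000, -19.0000).
Jacobian J = [[b, a + 10·b], [4·a·b - 3·b, 2·a^2 - 3·a]].
At the point, J = [[-2.0000, -21.5000], [18.0000, 9.0000]] (det J = 369.0000).
Solving J·Δ = −F gives Δ = (0.5461, 1.0190).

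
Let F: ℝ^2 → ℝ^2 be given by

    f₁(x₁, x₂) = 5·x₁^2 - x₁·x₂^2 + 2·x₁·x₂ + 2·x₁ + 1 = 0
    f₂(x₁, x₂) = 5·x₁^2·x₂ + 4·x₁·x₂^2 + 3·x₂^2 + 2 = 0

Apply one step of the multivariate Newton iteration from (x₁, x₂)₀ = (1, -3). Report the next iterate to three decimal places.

(3.238, -1.286)

At (1, -3): F = (-7.000, 50.000).
Jacobian J = [[10·x₁ - x₂^2 + 2·x₂ + 2, -2·x₁·x₂ + 2·x₁], [10·x₁·x₂ + 4·x₂^2, 5·x₁^2 + 8·x₁·x₂ + 6·x₂]].
At the point, J = [[-3.000, 8.000], [6.000, -37.000]] (det J = 63.000).
Solving J·Δ = −F gives Δ = (2.238, 1.714).
Then the next iterate is (x₁, x₂)₁ = (3.238, -1.286).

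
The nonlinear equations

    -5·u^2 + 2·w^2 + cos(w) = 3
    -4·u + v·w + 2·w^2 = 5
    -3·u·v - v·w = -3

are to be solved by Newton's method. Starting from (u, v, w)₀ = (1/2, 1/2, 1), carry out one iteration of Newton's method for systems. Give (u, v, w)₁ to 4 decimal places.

(1.1672, 0.4802, 2.5974)

At (1/2, 1/2, 1): F = (-1.709698, -4.5000, 1.7500).
Jacobian J = [[-10·u, 0, 4·w - sin(w)], [-4, w, v + 4·w], [-3·v, -3·u - w, -v]].
At the point, J = [[-5.0000, 0.0000, 3.158529], [-4.0000, 1.0000, 4.5000], [-1.5000, -2.5000, -0.5000]] (det J = -17.426916).
Solving J·Δ = −F gives Δ = (0.6672, -0.0198, 1.5974).
Then the next iterate is (u, v, w)₁ = (1.1672, 0.4802, 2.5974).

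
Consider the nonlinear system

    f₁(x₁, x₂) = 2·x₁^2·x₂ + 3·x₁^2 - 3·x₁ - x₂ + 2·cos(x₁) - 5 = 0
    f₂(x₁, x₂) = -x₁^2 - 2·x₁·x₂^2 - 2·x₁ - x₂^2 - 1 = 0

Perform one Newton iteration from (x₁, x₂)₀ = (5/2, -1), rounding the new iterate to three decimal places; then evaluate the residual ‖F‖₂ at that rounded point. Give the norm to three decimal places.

7.214

At (5/2, -1): F = (-6.85229, -18.250).
Jacobian J = [[4·x₁·x₂ + 6·x₁ - 2·sin(x₁) - 3, 2·x₁^2 - 1], [-2·x₁ - 2·x₂^2 - 2, -4·x₁·x₂ - 2·x₂]].
At the point, J = [[0.80306, 11.500], [-9.000, 12.000]] (det J = 113.13667).
Solving J·Δ = −F gives Δ = (-1.128, 0.675).
Then the next iterate is (x₁, x₂)₁ = (1.372, -0.325).
Re-evaluating at (1.372, -0.325): F = (-3.97242, -6.02184), so ‖F‖₂ = 7.214.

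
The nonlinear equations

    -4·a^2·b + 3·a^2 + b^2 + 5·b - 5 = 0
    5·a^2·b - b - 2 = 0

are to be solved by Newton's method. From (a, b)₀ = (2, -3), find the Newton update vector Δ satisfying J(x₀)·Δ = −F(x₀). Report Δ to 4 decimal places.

(0.6000, 5.0000)

At (2, -3): F = (49.0000, -59.0000).
Jacobian J = [[-8·a·b + 6·a, -4·a^2 + 2·b + 5], [10·a·b, 5·a^2 - 1]].
At the point, J = [[60.0000, -17.0000], [-60.0000, 19.0000]] (det J = 120.0000).
Solving J·Δ = −F gives Δ = (0.6000, 5.0000).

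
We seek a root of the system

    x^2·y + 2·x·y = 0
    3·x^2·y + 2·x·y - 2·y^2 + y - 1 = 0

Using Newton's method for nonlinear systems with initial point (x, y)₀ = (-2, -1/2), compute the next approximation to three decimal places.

At (-2, -1/2): F = (0.000, -6.000).
Jacobian J = [[2·x·y + 2·y, x^2 + 2·x], [6·x·y + 2·y, 3·x^2 + 2·x - 4·y + 1]].
At the point, J = [[1.000, 0.000], [5.000, 11.000]] (det J = 11.000).
Solving J·Δ = −F gives Δ = (0.000, 0.545).
Then the next iterate is (x, y)₁ = (-2.000, 0.045).

(-2.000, 0.045)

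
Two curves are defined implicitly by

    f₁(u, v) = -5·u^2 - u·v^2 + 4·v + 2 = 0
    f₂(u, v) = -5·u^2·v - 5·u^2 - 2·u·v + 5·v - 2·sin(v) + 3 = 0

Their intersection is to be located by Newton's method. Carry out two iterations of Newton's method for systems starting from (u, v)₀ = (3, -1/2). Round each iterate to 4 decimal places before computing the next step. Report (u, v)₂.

At (3, -1/2): F = (-45.7500, -18.041149).
Jacobian J = [[-10·u - v^2, -2·u·v + 4], [-10·u·v - 10·u - 2·v, -5·u^2 - 2·u - 2·cos(v) + 5]].
At the point, J = [[-30.2500, 7.0000], [-14.0000, -47.755165]] (det J = 1542.593745).
Solving J·Δ = −F gives Δ = (-1.4982, 0.0614).
Then the next iterate is (u, v)₁ = (1.5018, -0.4386).
Round to (1.5018, -0.4386) and repeat: F = (-11.320317, -3.357193), J = [[-15.210370, 5.317379], [-7.553905, -11.091310]].
Δ = (-0.6866, 0.1649), so (u, v)₂ = (0.8152, -0.2737).

(0.8152, -0.2737)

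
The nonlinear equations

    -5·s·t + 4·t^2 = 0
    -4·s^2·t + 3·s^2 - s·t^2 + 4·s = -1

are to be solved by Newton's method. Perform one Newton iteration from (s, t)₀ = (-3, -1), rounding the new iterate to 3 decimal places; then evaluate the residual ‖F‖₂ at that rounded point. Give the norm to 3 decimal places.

68.609

At (-3, -1): F = (-11.000, 55.000).
Jacobian J = [[-5·t, -5·s + 8·t], [-8·s·t + 6·s - t^2 + 4, -4·s^2 - 2·s·t]].
At the point, J = [[5.000, 7.000], [-39.000, -42.000]] (det J = 63.000).
Solving J·Δ = −F gives Δ = (-1.222, 2.444).
Then the next iterate is (s, t)₁ = (-4.222, 1.444).
Re-evaluating at (-4.222, 1.444): F = (38.82338, -56.56754), so ‖F‖₂ = 68.609.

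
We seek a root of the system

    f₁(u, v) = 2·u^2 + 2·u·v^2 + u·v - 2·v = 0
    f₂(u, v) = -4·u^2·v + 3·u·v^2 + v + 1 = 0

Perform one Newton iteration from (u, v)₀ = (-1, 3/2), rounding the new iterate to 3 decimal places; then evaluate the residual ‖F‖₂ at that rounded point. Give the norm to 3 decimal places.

At (-1, 3/2): F = (-7.000, -10.250).
Jacobian J = [[4·u + 2·v^2 + v, 4·u·v + u - 2], [-8·u·v + 3·v^2, -4·u^2 + 6·u·v + 1]].
At the point, J = [[2.000, -9.000], [18.750, -12.000]] (det J = 144.750).
Solving J·Δ = −F gives Δ = (0.057, -0.765).
Then the next iterate is (u, v)₁ = (-0.943, 0.735).
Re-evaluating at (-0.943, 0.735): F = (-1.40347, -2.40769), so ‖F‖₂ = 2.787.

2.787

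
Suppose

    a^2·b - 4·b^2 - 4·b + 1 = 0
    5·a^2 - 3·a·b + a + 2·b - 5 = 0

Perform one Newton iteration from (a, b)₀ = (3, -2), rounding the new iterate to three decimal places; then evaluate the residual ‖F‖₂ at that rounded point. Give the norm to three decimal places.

At (3, -2): F = (-25.000, 57.000).
Jacobian J = [[2·a·b, a^2 - 8·b - 4], [10·a - 3·b + 1, -3·a + 2]].
At the point, J = [[-12.000, 21.000], [37.000, -7.000]] (det J = -693.000).
Solving J·Δ = −F gives Δ = (-1.475, 0.348).
Then the next iterate is (a, b)₁ = (1.525, -1.652).
Re-evaluating at (1.525, -1.652): F = (-7.15035, 12.40702), so ‖F‖₂ = 14.320.

14.320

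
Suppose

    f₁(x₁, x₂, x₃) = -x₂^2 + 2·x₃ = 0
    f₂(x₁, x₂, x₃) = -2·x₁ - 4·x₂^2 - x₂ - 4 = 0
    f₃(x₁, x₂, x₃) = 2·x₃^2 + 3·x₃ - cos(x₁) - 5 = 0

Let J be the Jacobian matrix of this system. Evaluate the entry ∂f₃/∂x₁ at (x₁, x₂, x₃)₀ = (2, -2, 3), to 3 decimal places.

∂f₃/∂x₁ = sin(x₁).
At (2, -2, 3) this is 0.909.

0.909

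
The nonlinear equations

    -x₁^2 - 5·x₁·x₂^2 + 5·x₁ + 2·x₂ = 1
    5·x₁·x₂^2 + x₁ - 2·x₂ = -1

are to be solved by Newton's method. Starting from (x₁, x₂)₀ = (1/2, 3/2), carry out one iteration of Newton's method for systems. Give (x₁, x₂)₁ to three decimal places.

At (1/2, 3/2): F = (-1.375, 4.125).
Jacobian J = [[-2·x₁ - 5·x₂^2 + 5, -10·x₁·x₂ + 2], [5·x₂^2 + 1, 10·x₁·x₂ - 2]].
At the point, J = [[-7.250, -5.500], [12.250, 5.500]] (det J = 27.500).
Solving J·Δ = −F gives Δ = (-0.550, 0.475).
Then the next iterate is (x₁, x₂)₁ = (-0.050, 1.975).

(-0.050, 1.975)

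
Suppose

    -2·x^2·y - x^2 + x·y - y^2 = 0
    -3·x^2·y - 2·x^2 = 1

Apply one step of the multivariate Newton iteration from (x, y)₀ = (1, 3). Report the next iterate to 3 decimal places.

(0.628, 1.727)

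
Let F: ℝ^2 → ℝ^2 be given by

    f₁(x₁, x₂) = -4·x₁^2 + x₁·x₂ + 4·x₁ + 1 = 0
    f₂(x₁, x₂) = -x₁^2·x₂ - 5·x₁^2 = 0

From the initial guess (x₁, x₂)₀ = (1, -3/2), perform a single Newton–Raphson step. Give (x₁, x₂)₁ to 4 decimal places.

(0.6800, -2.7600)

At (1, -3/2): F = (-0.5000, -3.5000).
Jacobian J = [[-8·x₁ + x₂ + 4, x₁], [-2·x₁·x₂ - 10·x₁, -x₁^2]].
At the point, J = [[-5.5000, 1.0000], [-7.0000, -1.0000]] (det J = 12.5000).
Solving J·Δ = −F gives Δ = (-0.3200, -1.2600).
Then the next iterate is (x₁, x₂)₁ = (0.6800, -2.7600).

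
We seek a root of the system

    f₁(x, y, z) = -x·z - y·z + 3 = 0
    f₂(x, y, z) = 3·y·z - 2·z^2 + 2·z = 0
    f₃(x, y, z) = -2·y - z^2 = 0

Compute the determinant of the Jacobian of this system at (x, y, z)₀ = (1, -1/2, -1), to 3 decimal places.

3.000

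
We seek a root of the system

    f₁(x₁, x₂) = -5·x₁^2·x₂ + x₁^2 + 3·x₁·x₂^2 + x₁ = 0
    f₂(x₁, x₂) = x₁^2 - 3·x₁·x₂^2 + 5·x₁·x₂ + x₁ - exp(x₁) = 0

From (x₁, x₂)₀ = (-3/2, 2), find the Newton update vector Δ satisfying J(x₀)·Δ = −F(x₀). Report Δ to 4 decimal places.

At (-3/2, 2): F = (-39.7500, 3.526870).
Jacobian J = [[-10·x₁·x₂ + 2·x₁ + 3·x₂^2 + 1, -5·x₁^2 + 6·x₁·x₂], [2·x₁ - 3·x₂^2 + 5·x₂ - exp(x₁) + 1, -6·x₁·x₂ + 5·x₁]].
At the point, J = [[40.0000, -29.2500], [-4.223130, 10.5000]] (det J = 296.473443).
Solving J·Δ = −F gives Δ = (1.0598, 0.0904).

(1.0598, 0.0904)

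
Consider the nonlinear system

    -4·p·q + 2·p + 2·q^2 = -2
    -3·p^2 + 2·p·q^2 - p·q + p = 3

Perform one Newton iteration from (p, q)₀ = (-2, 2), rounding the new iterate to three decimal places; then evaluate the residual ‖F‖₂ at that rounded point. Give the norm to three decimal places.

11.631

At (-2, 2): F = (22.000, -29.000).
Jacobian J = [[-4·q + 2, -4·p + 4·q], [-6·p + 2·q^2 - q + 1, 4·p·q - p]].
At the point, J = [[-6.000, 16.000], [19.000, -14.000]] (det J = -220.000).
Solving J·Δ = −F gives Δ = (0.709, -1.109).
Then the next iterate is (p, q)₁ = (-1.291, 0.891).
Re-evaluating at (-1.291, 0.891): F = (5.60689, -10.19056), so ‖F‖₂ = 11.631.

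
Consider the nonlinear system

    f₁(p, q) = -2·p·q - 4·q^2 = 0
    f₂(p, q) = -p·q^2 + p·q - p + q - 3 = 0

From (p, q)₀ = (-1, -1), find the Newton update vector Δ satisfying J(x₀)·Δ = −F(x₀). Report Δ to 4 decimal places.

(-0.8462, 0.7692)

At (-1, -1): F = (-6.0000, -1.0000).
Jacobian J = [[-2·q, -2·p - 8·q], [-q^2 + q - 1, -2·p·q + p + 1]].
At the point, J = [[2.0000, 10.0000], [-3.0000, -2.0000]] (det J = 26.0000).
Solving J·Δ = −F gives Δ = (-0.8462, 0.7692).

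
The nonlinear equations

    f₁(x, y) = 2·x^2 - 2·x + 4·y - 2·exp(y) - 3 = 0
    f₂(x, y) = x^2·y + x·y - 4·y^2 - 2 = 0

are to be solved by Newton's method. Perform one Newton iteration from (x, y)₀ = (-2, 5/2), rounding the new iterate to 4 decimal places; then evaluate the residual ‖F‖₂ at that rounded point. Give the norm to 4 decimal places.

630.5127

At (-2, 5/2): F = (-5.364988, -22.0000).
Jacobian J = [[4·x - 2, -2·exp(y) + 4], [2·x·y + y, x^2 + x - 8·y]].
At the point, J = [[-10.0000, -20.364988], [-7.5000, -18.0000]] (det J = 27.262591).
Solving J·Δ = −F gives Δ = (12.8917, -6.5937).
Then the next iterate is (x, y)₁ = (10.8917, -4.0937).
Re-evaluating at (10.8917, -4.0937): F = (196.066703, -599.252936), so ‖F‖₂ = 630.5127.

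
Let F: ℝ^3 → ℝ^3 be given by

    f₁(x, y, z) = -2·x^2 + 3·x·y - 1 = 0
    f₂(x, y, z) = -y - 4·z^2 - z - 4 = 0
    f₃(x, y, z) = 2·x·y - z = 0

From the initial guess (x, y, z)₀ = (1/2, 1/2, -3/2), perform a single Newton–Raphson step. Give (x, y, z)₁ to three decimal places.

At (1/2, 1/2, -3/2): F = (-0.750, -12.000, 2.000).
Jacobian J = [[-4·x + 3·y, 3·x, 0], [0, -1, -8·z - 1], [2·y, 2·x, -1]].
At the point, J = [[-0.500, 1.500, 0.000], [0.000, -1.000, 11.000], [1.000, 1.000, -1.000]] (det J = 21.500).
Solving J·Δ = −F gives Δ = (-1.047, 0.151, 1.105).
Then the next iterate is (x, y, z)₁ = (-0.547, 0.651, -0.395).

(-0.547, 0.651, -0.395)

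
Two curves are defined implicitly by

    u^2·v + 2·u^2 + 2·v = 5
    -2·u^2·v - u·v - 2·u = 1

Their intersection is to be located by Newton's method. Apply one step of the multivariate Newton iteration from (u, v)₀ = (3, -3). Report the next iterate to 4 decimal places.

At (3, -3): F = (-20.0000, 56.0000).
Jacobian J = [[2·u·v + 4·u, u^2 + 2], [-4·u·v - v - 2, -2·u^2 - u]].
At the point, J = [[-6.0000, 11.0000], [37.0000, -21.0000]] (det J = -281.0000).
Solving J·Δ = −F gives Δ = (-0.6975, 1.4377).
Then the next iterate is (u, v)₁ = (2.3025, -1.5623).

(2.3025, -1.5623)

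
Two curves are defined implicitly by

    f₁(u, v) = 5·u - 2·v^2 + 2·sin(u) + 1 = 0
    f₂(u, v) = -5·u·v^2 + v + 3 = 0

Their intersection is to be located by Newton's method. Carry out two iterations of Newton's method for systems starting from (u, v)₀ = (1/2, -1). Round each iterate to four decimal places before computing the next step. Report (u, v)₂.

(0.2600, -1.1870)

At (1/2, -1): F = (2.458851, -0.5000).
Jacobian J = [[2·cos(u) + 5, -4·v], [-5·v^2, -10·u·v + 1]].
At the point, J = [[6.755165, 4.0000], [-5.0000, 6.0000]] (det J = 60.530991).
Solving J·Δ = −F gives Δ = (-0.2768, -0.1473).
Then the next iterate is (u, v)₁ = (0.2232, -1.1473).
Round to (0.2232, -1.1473) and repeat: F = (-0.073892, 0.383712), J = [[6.950388, 4.5892], [-6.581486, 3.560774]].
Δ = (0.0368, -0.0397), so (u, v)₂ = (0.2600, -1.1870).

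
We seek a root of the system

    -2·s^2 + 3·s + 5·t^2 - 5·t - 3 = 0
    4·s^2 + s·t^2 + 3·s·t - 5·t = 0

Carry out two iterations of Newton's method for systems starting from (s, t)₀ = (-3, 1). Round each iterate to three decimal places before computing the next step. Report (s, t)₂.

At (-3, 1): F = (-30.000, 19.000).
Jacobian J = [[-4·s + 3, 10·t - 5], [8·s + t^2 + 3·t, 2·s·t + 3·s - 5]].
At the point, J = [[15.000, 5.000], [-20.000, -20.000]] (det J = -200.000).
Solving J·Δ = −F gives Δ = (2.525, -1.575).
Then the next iterate is (s, t)₁ = (-0.475, -0.575).
Round to (-0.475, -0.575) and repeat: F = (-0.34813, 4.43983), J = [[4.900, -10.750], [-5.19437, -5.87875]].
Δ = (0.588, 0.236), so (s, t)₂ = (0.113, -0.339).

(0.113, -0.339)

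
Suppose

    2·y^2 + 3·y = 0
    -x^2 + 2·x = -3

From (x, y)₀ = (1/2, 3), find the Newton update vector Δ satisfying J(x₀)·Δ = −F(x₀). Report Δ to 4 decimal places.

At (1/2, 3): F = (27.0000, 3.7500).
Jacobian J = [[0, 4·y + 3], [-2·x + 2, 0]].
At the point, J = [[0.0000, 15.0000], [1.0000, 0.0000]] (det J = -15.0000).
Solving J·Δ = −F gives Δ = (-3.7500, -1.8000).

(-3.7500, -1.8000)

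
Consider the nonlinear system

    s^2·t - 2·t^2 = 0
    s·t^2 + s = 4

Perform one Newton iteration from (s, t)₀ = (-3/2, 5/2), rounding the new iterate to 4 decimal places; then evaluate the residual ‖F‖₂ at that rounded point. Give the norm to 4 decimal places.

6.1387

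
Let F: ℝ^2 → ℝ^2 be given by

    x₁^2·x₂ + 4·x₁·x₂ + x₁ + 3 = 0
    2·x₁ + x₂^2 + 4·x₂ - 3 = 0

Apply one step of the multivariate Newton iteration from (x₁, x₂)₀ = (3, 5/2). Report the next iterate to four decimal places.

At (3, 5/2): F = (58.5000, 19.2500).
Jacobian J = [[2·x₁·x₂ + 4·x₂ + 1, x₁^2 + 4·x₁], [2, 2·x₂ + 4]].
At the point, J = [[26.0000, 21.0000], [2.0000, 9.0000]] (det J = 192.0000).
Solving J·Δ = −F gives Δ = (-0.6367, -1.9974).
Then the next iterate is (x₁, x₂)₁ = (2.3633, 0.5026).

(2.3633, 0.5026)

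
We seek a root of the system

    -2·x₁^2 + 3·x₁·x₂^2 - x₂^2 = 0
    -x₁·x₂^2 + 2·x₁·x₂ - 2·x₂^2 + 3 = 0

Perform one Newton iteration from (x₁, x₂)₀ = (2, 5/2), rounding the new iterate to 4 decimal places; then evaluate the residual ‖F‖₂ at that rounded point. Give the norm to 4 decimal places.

7.2552

At (2, 5/2): F = (23.2500, -12.0000).
Jacobian J = [[-4·x₁ + 3·x₂^2, 6·x₁·x₂ - 2·x₂], [-x₂^2 + 2·x₂, -2·x₁·x₂ + 2·x₁ - 4·x₂]].
At the point, J = [[10.7500, 25.0000], [-1.2500, -16.0000]] (det J = -140.7500).
Solving J·Δ = −F gives Δ = (-0.5115, -0.7100).
Then the next iterate is (x₁, x₂)₁ = (1.4885, 1.7900).
Re-evaluating at (1.4885, 1.7900): F = (6.672544, -2.848673), so ‖F‖₂ = 7.2552.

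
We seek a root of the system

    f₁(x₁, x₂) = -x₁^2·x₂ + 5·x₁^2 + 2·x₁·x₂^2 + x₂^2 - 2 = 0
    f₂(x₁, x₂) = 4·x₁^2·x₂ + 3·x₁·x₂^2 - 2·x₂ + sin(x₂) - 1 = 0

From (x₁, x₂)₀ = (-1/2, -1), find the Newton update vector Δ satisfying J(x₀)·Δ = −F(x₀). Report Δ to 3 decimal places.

(-0.221, 1.530)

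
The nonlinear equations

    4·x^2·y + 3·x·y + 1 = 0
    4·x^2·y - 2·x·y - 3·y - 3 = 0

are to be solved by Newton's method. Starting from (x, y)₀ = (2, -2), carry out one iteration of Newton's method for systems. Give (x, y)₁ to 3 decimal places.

(1.726, -0.518)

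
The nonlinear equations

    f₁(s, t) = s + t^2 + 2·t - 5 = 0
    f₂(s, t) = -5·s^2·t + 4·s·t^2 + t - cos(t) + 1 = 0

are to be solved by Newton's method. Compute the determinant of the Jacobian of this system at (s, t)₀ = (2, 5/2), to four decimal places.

196.5985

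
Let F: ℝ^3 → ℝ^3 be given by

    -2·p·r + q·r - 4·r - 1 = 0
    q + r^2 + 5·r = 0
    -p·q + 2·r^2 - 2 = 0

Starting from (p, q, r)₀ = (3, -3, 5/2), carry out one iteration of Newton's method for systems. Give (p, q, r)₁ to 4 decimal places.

(-1.4012, -5.3634, 1.1613)

At (3, -3, 5/2): F = (-33.5000, 15.7500, 19.5000).
Jacobian J = [[-2·r, r, -2·p + q - 4], [0, 1, 2·r + 5], [-q, -p, 4·r]].
At the point, J = [[-5.0000, 2.5000, -13.0000], [0.0000, 1.0000, 10.0000], [3.0000, -3.0000, 10.0000]] (det J = -86.0000).
Solving J·Δ = −F gives Δ = (-4.4012, -2.3634, -1.3387).
Then the next iterate is (p, q, r)₁ = (-1.4012, -5.3634, 1.1613).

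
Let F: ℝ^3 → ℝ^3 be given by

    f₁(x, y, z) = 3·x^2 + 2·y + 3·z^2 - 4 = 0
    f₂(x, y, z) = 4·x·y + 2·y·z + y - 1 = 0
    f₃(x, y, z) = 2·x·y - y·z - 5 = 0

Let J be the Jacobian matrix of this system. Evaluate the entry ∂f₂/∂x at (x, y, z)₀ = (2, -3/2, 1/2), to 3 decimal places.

∂f₂/∂x = 4·y.
At (2, -3/2, 1/2) this is -6.000.

-6.000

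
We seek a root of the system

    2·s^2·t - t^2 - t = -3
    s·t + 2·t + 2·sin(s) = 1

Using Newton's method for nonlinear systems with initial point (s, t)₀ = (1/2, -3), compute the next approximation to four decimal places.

At (1/2, -3): F = (-4.5000, -7.541149).
Jacobian J = [[4·s·t, 2·s^2 - 2·t - 1], [t + 2·cos(s), s + 2]].
At the point, J = [[-6.0000, 5.5000], [-1.244835, 2.5000]] (det J = -8.153408).
Solving J·Δ = −F gives Δ = (3.7072, 4.8624).
Then the next iterate is (s, t)₁ = (4.2072, 1.8624).

(4.2072, 1.8624)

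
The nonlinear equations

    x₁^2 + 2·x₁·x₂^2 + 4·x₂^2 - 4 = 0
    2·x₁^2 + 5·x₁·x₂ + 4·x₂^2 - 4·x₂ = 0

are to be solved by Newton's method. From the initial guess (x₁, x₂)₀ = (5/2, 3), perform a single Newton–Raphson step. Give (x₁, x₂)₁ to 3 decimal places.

(0.358, 2.371)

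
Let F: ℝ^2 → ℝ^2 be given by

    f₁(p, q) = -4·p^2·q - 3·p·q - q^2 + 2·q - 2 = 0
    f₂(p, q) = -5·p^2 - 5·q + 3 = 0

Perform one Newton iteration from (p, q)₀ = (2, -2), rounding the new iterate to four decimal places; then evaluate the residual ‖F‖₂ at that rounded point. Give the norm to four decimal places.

9.4476

At (2, -2): F = (34.0000, -7.0000).
Jacobian J = [[-8·p·q - 3·q, -4·p^2 - 3·p - 2·q + 2], [-10·p, -5]].
At the point, J = [[38.0000, -16.0000], [-20.0000, -5.0000]] (det J = -510.0000).
Solving J·Δ = −F gives Δ = (-0.5529, 0.8118).
Then the next iterate is (p, q)₁ = (1.4471, -1.1882).
Re-evaluating at (1.4471, -1.1882): F = (9.322944, -1.529492), so ‖F‖₂ = 9.4476.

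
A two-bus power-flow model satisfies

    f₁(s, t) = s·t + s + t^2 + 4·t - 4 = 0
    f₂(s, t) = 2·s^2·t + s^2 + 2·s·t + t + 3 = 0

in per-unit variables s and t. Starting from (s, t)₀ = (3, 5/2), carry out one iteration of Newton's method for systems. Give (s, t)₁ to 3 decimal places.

At (3, 5/2): F = (22.750, 74.500).
Jacobian J = [[t + 1, s + 2·t + 4], [4·s·t + 2·s + 2·t, 2·s^2 + 2·s + 1]].
At the point, J = [[3.500, 12.000], [41.000, 25.000]] (det J = -404.500).
Solving J·Δ = −F gives Δ = (-0.804, -1.661).
Then the next iterate is (s, t)₁ = (2.196, 0.839).

(2.196, 0.839)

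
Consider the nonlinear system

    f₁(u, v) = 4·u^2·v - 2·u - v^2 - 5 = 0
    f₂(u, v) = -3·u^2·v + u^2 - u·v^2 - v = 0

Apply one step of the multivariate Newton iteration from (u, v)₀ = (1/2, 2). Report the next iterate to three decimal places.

At (1/2, 2): F = (-8.000, -5.250).
Jacobian J = [[8·u·v - 2, 4·u^2 - 2·v], [-6·u·v + 2·u - v^2, -3·u^2 - 2·u·v - 1]].
At the point, J = [[6.000, -3.000], [-9.000, -3.750]] (det J = -49.500).
Solving J·Δ = −F gives Δ = (0.288, -2.091).
Then the next iterate is (u, v)₁ = (0.788, -0.091).

(0.788, -0.091)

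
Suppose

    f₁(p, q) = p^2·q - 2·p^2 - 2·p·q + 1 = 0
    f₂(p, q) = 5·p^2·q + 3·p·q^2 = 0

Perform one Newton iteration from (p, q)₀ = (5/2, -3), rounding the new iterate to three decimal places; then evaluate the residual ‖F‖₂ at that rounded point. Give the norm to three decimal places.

8.582

At (5/2, -3): F = (-15.250, -26.250).
Jacobian J = [[2·p·q - 4·p - 2·q, p^2 - 2·p], [10·p·q + 3·q^2, 5·p^2 + 6·p·q]].
At the point, J = [[-19.000, 1.250], [-48.000, -13.750]] (det J = 321.250).
Solving J·Δ = −F gives Δ = (-0.755, 0.726).
Then the next iterate is (p, q)₁ = (1.745, -2.274).
Re-evaluating at (1.745, -2.274): F = (-4.07818, -7.55135), so ‖F‖₂ = 8.582.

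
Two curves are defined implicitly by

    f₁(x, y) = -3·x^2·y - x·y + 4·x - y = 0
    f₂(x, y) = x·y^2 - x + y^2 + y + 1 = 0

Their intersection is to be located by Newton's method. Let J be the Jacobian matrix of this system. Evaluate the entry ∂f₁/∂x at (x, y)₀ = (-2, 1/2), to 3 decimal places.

∂f₁/∂x = -6·x·y - y + 4.
At (-2, 1/2) this is 9.500.

9.500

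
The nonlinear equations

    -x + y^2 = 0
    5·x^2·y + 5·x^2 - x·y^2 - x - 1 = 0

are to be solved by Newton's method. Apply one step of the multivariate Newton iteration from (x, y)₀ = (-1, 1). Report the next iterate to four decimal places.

(-0.7838, 0.1081)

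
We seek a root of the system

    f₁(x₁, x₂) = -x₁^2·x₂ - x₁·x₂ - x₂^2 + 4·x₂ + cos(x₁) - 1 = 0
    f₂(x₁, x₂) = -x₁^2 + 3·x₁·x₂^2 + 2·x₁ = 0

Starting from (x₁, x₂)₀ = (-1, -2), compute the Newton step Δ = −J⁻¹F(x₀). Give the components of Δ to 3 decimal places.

(-0.208, 1.527)

At (-1, -2): F = (-12.45970, -15.000).
Jacobian J = [[-2·x₁·x₂ - x₂ - sin(x₁), -x₁^2 - x₁ - 2·x₂ + 4], [-2·x₁ + 3·x₂^2 + 2, 6·x₁·x₂]].
At the point, J = [[-1.15853, 8.000], [16.000, 12.000]] (det J = -141.90235).
Solving J·Δ = −F gives Δ = (-0.208, 1.527).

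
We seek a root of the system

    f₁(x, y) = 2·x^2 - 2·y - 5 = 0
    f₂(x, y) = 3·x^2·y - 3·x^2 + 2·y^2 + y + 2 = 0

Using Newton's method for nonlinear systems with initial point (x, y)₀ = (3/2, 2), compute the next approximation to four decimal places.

At (3/2, 2): F = (-4.5000, 18.7500).
Jacobian J = [[4·x, -2], [6·x·y - 6·x, 3·x^2 + 4·y + 1]].
At the point, J = [[6.0000, -2.0000], [9.0000, 15.7500]] (det J = 112.5000).
Solving J·Δ = −F gives Δ = (0.2967, -1.3600).
Then the next iterate is (x, y)₁ = (1.7967, 0.6400).

(1.7967, 0.6400)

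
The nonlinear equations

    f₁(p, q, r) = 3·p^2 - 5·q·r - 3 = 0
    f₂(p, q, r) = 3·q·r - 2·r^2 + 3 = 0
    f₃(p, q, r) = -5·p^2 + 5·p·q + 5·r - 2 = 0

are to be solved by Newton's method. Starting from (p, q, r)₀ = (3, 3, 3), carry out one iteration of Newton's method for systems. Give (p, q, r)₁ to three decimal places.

At (3, 3, 3): F = (-21.000, 12.000, 13.000).
Jacobian J = [[6·p, -5·r, -5·q], [0, 3·r, 3·q - 4·r], [-10·p + 5·q, 5·p, 5]].
At the point, J = [[18.000, -15.000, -15.000], [0.000, 9.000, -3.000], [-15.000, 15.000, 5.000]] (det J = -1080.000).
Solving J·Δ = −F gives Δ = (-1.250, -1.725, -1.175).
Then the next iterate is (p, q, r)₁ = (1.750, 1.275, 1.825).

(1.750, 1.275, 1.825)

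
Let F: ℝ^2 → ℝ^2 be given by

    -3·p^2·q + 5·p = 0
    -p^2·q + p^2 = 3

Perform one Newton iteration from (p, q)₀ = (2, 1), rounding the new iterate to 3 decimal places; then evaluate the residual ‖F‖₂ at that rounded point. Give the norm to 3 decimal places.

At (2, 1): F = (-2.000, -3.000).
Jacobian J = [[-6·p·q + 5, -3·p^2], [-2·p·q + 2·p, -p^2]].
At the point, J = [[-7.000, -12.000], [0.000, -4.000]] (det J = 28.000).
Solving J·Δ = −F gives Δ = (1.000, -0.750).
Then the next iterate is (p, q)₁ = (3.000, 0.250).
Re-evaluating at (3.000, 0.250): F = (8.250, 3.750), so ‖F‖₂ = 9.062.

9.062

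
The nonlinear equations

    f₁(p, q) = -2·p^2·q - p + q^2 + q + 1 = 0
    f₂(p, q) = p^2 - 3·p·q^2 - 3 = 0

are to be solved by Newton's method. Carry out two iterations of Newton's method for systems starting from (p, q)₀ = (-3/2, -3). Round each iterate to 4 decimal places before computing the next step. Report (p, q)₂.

(-1.0507, -0.3717)

At (-3/2, -3): F = (22.0000, 39.7500).
Jacobian J = [[-4·p·q - 1, -2·p^2 + 2·q + 1], [2·p - 3·q^2, -6·p·q]].
At the point, J = [[-19.0000, -9.5000], [-30.0000, -27.0000]] (det J = 228.0000).
Solving J·Δ = −F gives Δ = (0.9490, 0.4178).
Then the next iterate is (p, q)₁ = (-0.5510, -2.5822).
Round to (-0.5510, -2.5822) and repeat: F = (7.204474, 8.325403), J = [[-6.691169, -4.771602], [-21.105271, -8.536753]].
Δ = (-0.4997, 2.2105), so (p, q)₂ = (-1.0507, -0.3717).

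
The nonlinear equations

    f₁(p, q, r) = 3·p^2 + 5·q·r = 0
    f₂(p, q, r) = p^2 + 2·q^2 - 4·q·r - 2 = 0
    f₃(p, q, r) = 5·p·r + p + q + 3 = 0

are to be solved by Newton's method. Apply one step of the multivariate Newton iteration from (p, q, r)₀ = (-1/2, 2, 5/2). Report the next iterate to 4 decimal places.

(-0.5797, 1.1099, 1.0137)

At (-1/2, 2, 5/2): F = (25.7500, -13.7500, -1.7500).
Jacobian J = [[6·p, 5·r, 5·q], [2·p, 4·q - 4·r, -4·q], [5·r + 1, 1, 5·p]].
At the point, J = [[-3.0000, 12.5000, 10.0000], [-1.0000, -2.0000, -8.0000], [13.5000, 1.0000, -2.5000]] (det J = -1160.2500).
Solving J·Δ = −F gives Δ = (-0.0797, -0.8901, -1.4863).
Then the next iterate is (p, q, r)₁ = (-0.5797, 1.1099, 1.0137).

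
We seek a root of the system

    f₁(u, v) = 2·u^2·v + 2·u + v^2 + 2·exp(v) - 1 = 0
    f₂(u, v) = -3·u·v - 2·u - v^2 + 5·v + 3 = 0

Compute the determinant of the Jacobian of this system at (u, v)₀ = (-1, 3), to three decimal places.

J = [[4·u·v + 2, 2·u^2 + 2·v + 2·exp(v)], [-3·v - 2, -3·u - 2·v + 5]].
At the point, J = [[-10.000, 48.17107], [-11.000, 2.000]].
det J = 509.882.

509.882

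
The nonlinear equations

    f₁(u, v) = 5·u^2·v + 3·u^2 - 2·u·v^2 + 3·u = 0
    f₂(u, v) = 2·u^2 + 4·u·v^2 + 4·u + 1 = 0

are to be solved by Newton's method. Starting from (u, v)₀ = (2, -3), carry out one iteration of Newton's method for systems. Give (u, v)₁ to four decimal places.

At (2, -3): F = (-78.0000, 89.0000).
Jacobian J = [[10·u·v + 6·u - 2·v^2 + 3, 5·u^2 - 4·u·v], [4·u + 4·v^2 + 4, 8·u·v]].
At the point, J = [[-63.0000, 44.0000], [48.0000, -48.0000]] (det J = 912.0000).
Solving J·Δ = −F gives Δ = (0.1886, 2.0428).
Then the next iterate is (u, v)₁ = (2.1886, -0.9572).

(2.1886, -0.9572)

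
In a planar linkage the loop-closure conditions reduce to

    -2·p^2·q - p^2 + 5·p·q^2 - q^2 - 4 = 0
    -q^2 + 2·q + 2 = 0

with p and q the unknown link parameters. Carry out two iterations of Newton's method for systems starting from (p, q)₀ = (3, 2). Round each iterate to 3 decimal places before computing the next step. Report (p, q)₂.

(5.902, 2.750)

At (3, 2): F = (7.000, 2.000).
Jacobian J = [[-4·p·q - 2·p + 5·q^2, -2·p^2 + 10·p·q - 2·q], [0, -2·q + 2]].
At the point, J = [[-10.000, 38.000], [0.000, -2.000]] (det J = 20.000).
Solving J·Δ = −F gives Δ = (4.500, 1.000).
Then the next iterate is (p, q)₁ = (7.500, 3.000).
Round to (7.500, 3.000) and repeat: F = (-69.250, -1.000), J = [[-60.000, 106.500], [0.000, -4.000]].
Δ = (-1.598, -0.250), so (p, q)₂ = (5.902, 2.750).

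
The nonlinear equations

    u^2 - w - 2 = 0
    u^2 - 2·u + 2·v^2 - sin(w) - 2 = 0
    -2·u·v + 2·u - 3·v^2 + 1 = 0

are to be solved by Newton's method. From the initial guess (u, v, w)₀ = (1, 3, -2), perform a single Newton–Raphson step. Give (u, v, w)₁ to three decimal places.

At (1, 3, -2): F = (1.000, 15.90930, -30.000).
Jacobian J = [[2·u, 0, -1], [2·u - 2, 4·v, -cos(w)], [-2·v + 2, -2·u - 6·v, 0]].
At the point, J = [[2.000, 0.000, -1.000], [0.000, 12.000, 0.41615], [-4.000, -20.000, 0.000]] (det J = -31.35413).
Solving J·Δ = −F gives Δ = (-1.068, -1.286, -1.136).
Then the next iterate is (u, v, w)₁ = (-0.068, 1.714, -3.136).

(-0.068, 1.714, -3.136)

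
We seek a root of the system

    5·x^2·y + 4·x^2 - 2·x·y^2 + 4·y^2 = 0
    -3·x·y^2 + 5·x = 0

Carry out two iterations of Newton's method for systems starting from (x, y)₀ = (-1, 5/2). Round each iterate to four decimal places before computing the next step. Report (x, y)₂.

(0.9379, 1.2007)

At (-1, 5/2): F = (54.0000, 13.7500).
Jacobian J = [[10·x·y + 8·x - 2·y^2, 5·x^2 - 4·x·y + 8·y], [-3·y^2 + 5, -6·x·y]].
At the point, J = [[-45.5000, 35.0000], [-13.7500, 15.0000]] (det J = -201.2500).
Solving J·Δ = −F gives Δ = (1.6335, 0.5807).
Then the next iterate is (x, y)₁ = (0.6335, 3.0807).
Round to (0.6335, 3.0807) and repeat: F = (33.725174, -14.869599), J = [[5.602810, 18.845717], [-23.472137, -11.709741]].
Δ = (0.3044, -1.8800), so (x, y)₂ = (0.9379, 1.2007).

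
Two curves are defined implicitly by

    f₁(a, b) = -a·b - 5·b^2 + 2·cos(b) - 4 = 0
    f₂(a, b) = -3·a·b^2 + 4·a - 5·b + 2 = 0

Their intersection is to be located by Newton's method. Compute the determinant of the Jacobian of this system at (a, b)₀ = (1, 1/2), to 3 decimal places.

26.616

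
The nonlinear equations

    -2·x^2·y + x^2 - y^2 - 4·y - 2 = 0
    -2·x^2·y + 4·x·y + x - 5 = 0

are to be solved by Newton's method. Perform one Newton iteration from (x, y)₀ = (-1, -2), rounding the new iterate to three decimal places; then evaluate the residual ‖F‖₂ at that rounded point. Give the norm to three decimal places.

5.006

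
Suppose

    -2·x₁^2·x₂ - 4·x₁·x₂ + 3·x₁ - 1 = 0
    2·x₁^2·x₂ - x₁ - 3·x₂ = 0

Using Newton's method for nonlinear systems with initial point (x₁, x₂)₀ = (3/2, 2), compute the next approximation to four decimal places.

At (3/2, 2): F = (-17.5000, 1.5000).
Jacobian J = [[-4·x₁·x₂ - 4·x₂ + 3, -2·x₁^2 - 4·x₁], [4·x₁·x₂ - 1, 2·x₁^2 - 3]].
At the point, J = [[-17.0000, -10.5000], [11.0000, 1.5000]] (det J = 90.0000).
Solving J·Δ = −F gives Δ = (0.1167, -1.8556).
Then the next iterate is (x₁, x₂)₁ = (1.6167, 0.1444).

(1.6167, 0.1444)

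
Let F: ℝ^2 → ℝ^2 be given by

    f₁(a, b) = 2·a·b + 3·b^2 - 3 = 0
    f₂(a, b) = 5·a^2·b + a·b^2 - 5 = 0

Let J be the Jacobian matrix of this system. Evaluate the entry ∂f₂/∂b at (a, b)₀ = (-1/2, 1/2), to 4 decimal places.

∂f₂/∂b = 5·a^2 + 2·a·b.
At (-1/2, 1/2) this is 0.7500.

0.7500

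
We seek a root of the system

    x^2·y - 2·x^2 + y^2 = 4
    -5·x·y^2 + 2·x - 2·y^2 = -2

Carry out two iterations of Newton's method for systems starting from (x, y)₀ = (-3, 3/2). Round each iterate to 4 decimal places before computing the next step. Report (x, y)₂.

At (-3, 3/2): F = (-6.2500, 25.2500).
Jacobian J = [[2·x·y - 4·x, x^2 + 2·y], [-5·y^2 + 2, -10·x·y - 4·y]].
At the point, J = [[3.0000, 12.0000], [-9.2500, 39.0000]] (det J = 228.0000).
Solving J·Δ = −F gives Δ = (2.3980, -0.0787).
Then the next iterate is (x, y)₁ = (-0.6020, 1.4213).
Round to (-0.6020, 1.4213) and repeat: F = (-2.189630, 2.836295), J = [[0.696755, 3.205004], [-8.100468, 2.871026]].
Δ = (0.5499, 0.5636), so (x, y)₂ = (-0.0521, 1.9849).

(-0.0521, 1.9849)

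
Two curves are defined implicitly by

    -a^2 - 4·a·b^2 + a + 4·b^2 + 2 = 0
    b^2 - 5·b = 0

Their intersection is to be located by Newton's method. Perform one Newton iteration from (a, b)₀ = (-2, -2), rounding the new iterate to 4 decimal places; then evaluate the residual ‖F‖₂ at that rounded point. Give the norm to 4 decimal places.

At (-2, -2): F = (44.0000, 14.0000).
Jacobian J = [[-2·a - 4·b^2 + 1, -8·a·b + 8·b], [0, 2·b - 5]].
At the point, J = [[-11.0000, -48.0000], [0.0000, -9.0000]] (det J = 99.0000).
Solving J·Δ = −F gives Δ = (-2.7879, 1.5556).
Then the next iterate is (a, b)₁ = (-4.7879, -0.4444).
Re-evaluating at (-4.7879, -0.4444): F = (-21.139645, 2.419491), so ‖F‖₂ = 21.2777.

21.2777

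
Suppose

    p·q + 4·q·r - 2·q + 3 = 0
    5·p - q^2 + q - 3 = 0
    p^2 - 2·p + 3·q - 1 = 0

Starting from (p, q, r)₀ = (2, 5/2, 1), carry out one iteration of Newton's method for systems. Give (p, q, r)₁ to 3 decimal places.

(0.446, 1.370, 0.541)

At (2, 5/2, 1): F = (13.000, 3.250, 6.500).
Jacobian J = [[q, p + 4·r - 2, 4·q], [5, -2·q + 1, 0], [2·p - 2, 3, 0]].
At the point, J = [[2.500, 4.000, 10.000], [5.000, -4.000, 0.000], [2.000, 3.000, 0.000]] (det J = 230.000).
Solving J·Δ = −F gives Δ = (-1.554, -1.130, -0.459).
Then the next iterate is (p, q, r)₁ = (0.446, 1.370, 0.541).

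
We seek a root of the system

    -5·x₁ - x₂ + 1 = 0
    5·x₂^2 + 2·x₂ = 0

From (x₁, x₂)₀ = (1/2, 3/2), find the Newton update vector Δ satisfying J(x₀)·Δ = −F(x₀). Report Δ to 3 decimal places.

At (1/2, 3/2): F = (-3.000, 14.250).
Jacobian J = [[-5, -1], [0, 10·x₂ + 2]].
At the point, J = [[-5.000, -1.000], [0.000, 17.000]] (det J = -85.000).
Solving J·Δ = −F gives Δ = (-0.432, -0.838).

(-0.432, -0.838)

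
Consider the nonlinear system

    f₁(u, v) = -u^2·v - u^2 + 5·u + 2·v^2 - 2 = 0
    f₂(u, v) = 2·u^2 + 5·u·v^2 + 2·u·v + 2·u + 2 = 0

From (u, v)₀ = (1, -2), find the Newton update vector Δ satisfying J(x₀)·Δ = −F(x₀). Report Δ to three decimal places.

(0.250, 1.528)

At (1, -2): F = (12.000, 22.000).
Jacobian J = [[-2·u·v - 2·u + 5, -u^2 + 4·v], [4·u + 5·v^2 + 2·v + 2, 10·u·v + 2·u]].
At the point, J = [[7.000, -9.000], [22.000, -18.000]] (det J = 72.000).
Solving J·Δ = −F gives Δ = (0.250, 1.528).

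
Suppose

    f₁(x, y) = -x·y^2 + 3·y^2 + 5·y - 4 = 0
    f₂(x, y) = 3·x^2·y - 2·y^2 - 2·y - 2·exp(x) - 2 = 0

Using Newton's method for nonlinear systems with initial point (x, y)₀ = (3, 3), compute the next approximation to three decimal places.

At (3, 3): F = (11.000, 14.82893).
Jacobian J = [[-y^2, -2·x·y + 6·y + 5], [6·x·y - 2·exp(x), 3·x^2 - 4·y - 2]].
At the point, J = [[-9.000, 5.000], [13.82893, 13.000]] (det J = -186.14463).
Solving J·Δ = −F gives Δ = (0.370, -1.534).
Then the next iterate is (x, y)₁ = (3.370, 1.466).

(3.370, 1.466)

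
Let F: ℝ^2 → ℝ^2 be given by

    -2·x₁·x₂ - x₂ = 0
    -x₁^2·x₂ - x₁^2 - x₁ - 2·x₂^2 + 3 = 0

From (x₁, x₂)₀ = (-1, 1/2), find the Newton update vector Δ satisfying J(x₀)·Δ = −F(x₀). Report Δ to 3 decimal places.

(3.500, 3.000)

At (-1, 1/2): F = (0.500, 2.000).
Jacobian J = [[-2·x₂, -2·x₁ - 1], [-2·x₁·x₂ - 2·x₁ - 1, -x₁^2 - 4·x₂]].
At the point, J = [[-1.000, 1.000], [2.000, -3.000]] (det J = 1.000).
Solving J·Δ = −F gives Δ = (3.500, 3.000).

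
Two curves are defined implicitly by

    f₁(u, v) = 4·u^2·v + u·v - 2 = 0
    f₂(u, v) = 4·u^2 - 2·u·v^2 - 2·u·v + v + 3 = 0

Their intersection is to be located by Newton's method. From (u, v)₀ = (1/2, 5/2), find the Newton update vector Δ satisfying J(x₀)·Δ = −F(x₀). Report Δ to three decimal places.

At (1/2, 5/2): F = (1.750, -2.250).
Jacobian J = [[8·u·v + v, 4·u^2 + u], [8·u - 2·v^2 - 2·v, -4·u·v - 2·u + 1]].
At the point, J = [[12.500, 1.500], [-13.500, -5.000]] (det J = -42.250).
Solving J·Δ = −F gives Δ = (-0.127, -0.107).

(-0.127, -0.107)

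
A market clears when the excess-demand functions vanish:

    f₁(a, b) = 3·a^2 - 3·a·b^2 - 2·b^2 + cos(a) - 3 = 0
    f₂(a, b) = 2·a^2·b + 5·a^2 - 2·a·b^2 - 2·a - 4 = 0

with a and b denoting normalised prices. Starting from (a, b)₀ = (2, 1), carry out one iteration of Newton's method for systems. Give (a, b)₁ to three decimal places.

(1.333, 0.699)

At (2, 1): F = (0.58385, 16.000).
Jacobian J = [[6·a - 3·b^2 - sin(a), -6·a·b - 4·b], [4·a·b + 10·a - 2·b^2 - 2, 2·a^2 - 4·a·b]].
At the point, J = [[8.09070, -16.000], [24.000, 0.000]] (det J = 384.000).
Solving J·Δ = −F gives Δ = (-0.667, -0.301).
Then the next iterate is (a, b)₁ = (1.333, 0.699).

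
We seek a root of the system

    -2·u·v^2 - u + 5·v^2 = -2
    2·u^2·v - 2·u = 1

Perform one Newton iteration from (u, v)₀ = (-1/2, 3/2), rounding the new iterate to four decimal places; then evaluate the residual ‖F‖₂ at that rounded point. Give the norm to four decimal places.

4.7727

At (-1/2, 3/2): F = (16.0000, 0.7500).
Jacobian J = [[-2·v^2 - 1, -4·u·v + 10·v], [4·u·v - 2, 2·u^2]].
At the point, J = [[-5.5000, 18.0000], [-5.0000, 0.5000]] (det J = 87.2500).
Solving J·Δ = −F gives Δ = (0.0630, -0.8696).
Then the next iterate is (u, v)₁ = (-0.4370, 0.6304).
Re-evaluating at (-0.4370, 0.6304): F = (4.771352, 0.114774), so ‖F‖₂ = 4.7727.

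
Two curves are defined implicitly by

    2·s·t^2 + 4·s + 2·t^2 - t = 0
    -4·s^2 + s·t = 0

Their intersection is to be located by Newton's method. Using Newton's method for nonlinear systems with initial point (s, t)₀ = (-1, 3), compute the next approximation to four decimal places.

At (-1, 3): F = (-7.0000, -7.0000).
Jacobian J = [[2·t^2 + 4, 4·s·t + 4·t - 1], [-8·s + t, s]].
At the point, J = [[22.0000, -1.0000], [11.0000, -1.0000]] (det J = -11.0000).
Solving J·Δ = −F gives Δ = (0.0000, -7.0000).
Then the next iterate is (s, t)₁ = (-1.0000, -4.0000).

(-1.0000, -4.0000)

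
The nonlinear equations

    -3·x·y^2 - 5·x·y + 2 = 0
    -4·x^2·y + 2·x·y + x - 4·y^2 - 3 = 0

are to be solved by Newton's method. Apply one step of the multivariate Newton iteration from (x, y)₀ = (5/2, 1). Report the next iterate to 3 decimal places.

(1.803, 0.548)

At (5/2, 1): F = (-18.000, -24.500).
Jacobian J = [[-3·y^2 - 5·y, -6·x·y - 5·x], [-8·x·y + 2·y + 1, -4·x^2 + 2·x - 8·y]].
At the point, J = [[-8.000, -27.500], [-17.000, -28.000]] (det J = -243.500).
Solving J·Δ = −F gives Δ = (-0.697, -0.452).
Then the next iterate is (x, y)₁ = (1.803, 0.548).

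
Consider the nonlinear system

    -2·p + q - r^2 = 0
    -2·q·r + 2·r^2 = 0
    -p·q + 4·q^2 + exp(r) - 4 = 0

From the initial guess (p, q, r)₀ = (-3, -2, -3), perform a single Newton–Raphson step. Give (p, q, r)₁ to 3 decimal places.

(-1.191, -1.251, -1.688)

At (-3, -2, -3): F = (-5.000, 6.000, 6.04979).
Jacobian J = [[-2, 1, -2·r], [0, -2·r, -2·q + 4·r], [-q, -p + 8·q, exp(r)]].
At the point, J = [[-2.000, 1.000, 6.000], [0.000, 6.000, -8.000], [2.000, -13.000, 0.04979]] (det J = 119.40256).
Solving J·Δ = −F gives Δ = (1.809, 0.749, 1.312).
Then the next iterate is (p, q, r)₁ = (-1.191, -1.251, -1.688).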